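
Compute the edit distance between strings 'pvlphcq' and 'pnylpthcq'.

Let D[i][j] be the edit distance between the first i characters of 'pvlphcq' and the first j characters of 'pnylpthcq', with D[i][0] = i, D[0][j] = j, and D[i][j] = D[i-1][j-1] if the characters match, else 1 + min(D[i-1][j], D[i][j-1], D[i-1][j-1]). Filling the table (rows: prefixes of 'pvlphcq', columns: prefixes of 'pnylpthcq'):
     ε  p  n  y  l  p  t  h  c  q
  ε  0  1  2  3  4  5  6  7  8  9
  p  1  0  1  2  3  4  5  6  7  8
  v  2  1  1  2  3  4  5  6  7  8
  l  3  2  2  2  2  3  4  5  6  7
  p  4  3  3  3  3  2  3  4  5  6
  h  5  4  4  4  4  3  3  3  4  5
  c  6  5  5  5  5  4  4  4  3  4
  q  7  6  6  6  6  5  5  5  4  3
The bottom-right entry gives D[7][9] = 3, so no sequence of fewer than 3 edits works. Backtracking through the table gives one optimal edit sequence (3 edits):
  pvlphcq → pnvlphcq (ins n @2)
  pnvlphcq → pnylphcq (sub v→y @3)
  pnylphcq → pnylpthcq (ins t @6)
Edit distance = 3.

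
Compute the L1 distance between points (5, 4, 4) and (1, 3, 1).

Σ|x_i - y_i| = |5 - 1| + |4 - 3| + |4 - 1| = 4 + 1 + 3 = 8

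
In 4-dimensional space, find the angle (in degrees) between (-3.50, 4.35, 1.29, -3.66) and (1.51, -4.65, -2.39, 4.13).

With u = (-3.50, 4.35, 1.29, -3.66), v = (1.51, -4.65, -2.39, 4.13):
u·v = (-3.5)·1.51 + 4.35·(-4.65) + 1.29·(-2.39) + (-3.66)·4.13 = (-5.285) + (-20.2275) + (-3.0831) + (-15.1158) = -43.7114.
|u| = √((-3.5)² + 4.35² + 1.29² + (-3.66)²) = √(12.25 + 18.9225 + 1.6641 + 13.3956) = √46.2322, |v| = √(1.51² + (-4.65)² + (-2.39)² + 4.13²) = √(2.2801 + 21.6225 + 5.7121 + 17.0569) = √46.6716.
cos θ = (u·v)/(|u||v|) = -43.7114/(√46.2322·√46.6716) ≈ -0.941014
θ = arccos(-0.941014) ≈ 160.22°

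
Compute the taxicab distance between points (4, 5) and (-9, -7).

Σ|x_i - y_i| = |4 - (-9)| + |5 - (-7)| = 13 + 12 = 25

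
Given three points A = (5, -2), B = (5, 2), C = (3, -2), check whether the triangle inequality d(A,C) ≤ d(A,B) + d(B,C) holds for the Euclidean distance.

d(A,B) = √(0² + 4²) = √16 = 4, d(B,C) = √(2² + 4²) = √20 ≈ 4.4721, d(A,C) = √(2² + 0²) = √4 = 2.
d(A,C) = 2 ≤ 4 + 4.4721 = 8.4721. Triangle inequality is satisfied.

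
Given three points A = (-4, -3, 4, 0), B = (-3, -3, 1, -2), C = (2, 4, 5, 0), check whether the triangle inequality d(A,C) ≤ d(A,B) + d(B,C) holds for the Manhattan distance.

d(A,B) = 1 + 0 + 3 + 2 = 6, d(B,C) = 5 + 7 + 4 + 2 = 18, d(A,C) = 6 + 7 + 1 + 0 = 14.
d(A,C) = 14 ≤ 6 + 18 = 24. Triangle inequality is satisfied.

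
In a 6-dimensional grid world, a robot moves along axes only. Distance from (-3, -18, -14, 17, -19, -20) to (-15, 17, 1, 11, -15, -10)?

Σ|x_i - y_i| = |-3 - (-15)| + |-18 - 17| + |-14 - 1| + |17 - 11| + |-19 - (-15)| + |-20 - (-10)| = 12 + 35 + 15 + 6 + 4 + 10 = 82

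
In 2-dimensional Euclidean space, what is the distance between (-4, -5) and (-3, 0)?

√(Σ(x_i - y_i)²) = √((-4 - (-3))² + (-5 - 0)²)
= √((-1)² + (-5)²) = √(1 + 25) = √26 ≈ 5.099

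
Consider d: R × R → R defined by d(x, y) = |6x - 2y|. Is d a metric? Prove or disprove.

No. d fails symmetry: d(4, 2) = |6·4 - 2·2| = |20| = 20, but d(2, 4) = |6·2 - 2·4| = |4| = 4. Since 20 ≠ 4, d(x,y) ≠ d(y,x) in general.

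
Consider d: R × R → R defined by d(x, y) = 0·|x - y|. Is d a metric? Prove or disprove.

No. With c = 0, d(x,y) = 0 for all x, y. This fails identity of indiscernibles: d(3, 9) = 0 but 3 ≠ 9.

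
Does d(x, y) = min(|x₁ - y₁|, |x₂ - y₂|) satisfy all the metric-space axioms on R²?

No. d fails identity of indiscernibles: take x = (-1, 0) and y = (-1, 8). Then d(x,y) = min(|-1 - (-1)|, |0 - 8|) = min(0, 8) = 0, yet x ≠ y.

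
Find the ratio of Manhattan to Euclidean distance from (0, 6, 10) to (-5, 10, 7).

L1 = |0 - (-5)| + |6 - 10| + |10 - 7| = 5 + 4 + 3 = 12
L2 = √(5² + 4² + 3²) = √50 ≈ 7.0711
L1 ≥ L2 always (equality iff movement is along one axis); L1 > L2 here.
Ratio L1/L2 = 12/√50 ≈ 1.6971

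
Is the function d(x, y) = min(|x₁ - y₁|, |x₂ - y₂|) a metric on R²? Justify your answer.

No. d fails identity of indiscernibles: take x = (4, 0) and y = (4, 3). Then d(x,y) = min(|4 - 4|, |0 - 3|) = min(0, 3) = 0, yet x ≠ y.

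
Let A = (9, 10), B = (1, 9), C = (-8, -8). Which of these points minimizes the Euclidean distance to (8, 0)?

Distances: d(A) ≈ 10.0499, d(B) ≈ 11.4018, d(C) ≈ 17.8885. Nearest: A = (9, 10) with distance 10.0499.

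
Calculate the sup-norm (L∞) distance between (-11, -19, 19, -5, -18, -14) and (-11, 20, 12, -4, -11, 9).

max(|x_i - y_i|) = max(|-11 - (-11)|, |-19 - 20|, |19 - 12|, |-5 - (-4)|, |-18 - (-11)|, |-14 - 9|) = max(0, 39, 7, 1, 7, 23) = 39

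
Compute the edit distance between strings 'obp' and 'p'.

Let D[i][j] be the edit distance between the first i characters of 'obp' and the first j characters of 'p', with D[i][0] = i, D[0][j] = j, and D[i][j] = D[i-1][j-1] if the characters match, else 1 + min(D[i-1][j], D[i][j-1], D[i-1][j-1]). Filling the table (rows: prefixes of 'obp', columns: prefixes of 'p'):
     ε  p
  ε  0  1
  o  1  1
  b  2  2
  p  3  2
The bottom-right entry gives D[3][1] = 2, so no sequence of fewer than 2 edits works. Backtracking through the table gives one optimal edit sequence (2 edits):
  obp → bp (del o @1)
  bp → p (del b @1)
Edit distance = 2.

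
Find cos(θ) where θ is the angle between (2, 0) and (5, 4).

With u = (2, 0), v = (5, 4):
u·v = 2·5 + 0·4 = 10 + 0 = 10.
|u| = √(2² + 0²) = √4, |v| = √(5² + 4²) = √41, so |u||v| = √(4·41) = √164.
cos θ = (u·v)/(|u||v|) = 10/√164 ≈ 0.7809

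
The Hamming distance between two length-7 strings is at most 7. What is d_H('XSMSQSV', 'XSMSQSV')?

Differing positions: none. Hamming distance = 0. The maximum possible Hamming distance for length-7 strings is 7, so d_H/7 = 0/7 = 0.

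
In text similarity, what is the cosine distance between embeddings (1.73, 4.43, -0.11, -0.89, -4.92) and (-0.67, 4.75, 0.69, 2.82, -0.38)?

With u = (1.73, 4.43, -0.11, -0.89, -4.92), v = (-0.67, 4.75, 0.69, 2.82, -0.38):
u·v = 1.73·(-0.67) + 4.43·4.75 + (-0.11)·0.69 + (-0.89)·2.82 + (-4.92)·(-0.38) = (-1.1591) + 21.0425 + (-0.0759) + (-2.5098) + 1.8696 = 19.1673.
|u| = √(1.73² + 4.43² + (-0.11)² + (-0.89)² + (-4.92)²) = √(2.9929 + 19.6249 + 0.0121 + 0.7921 + 24.2064) = √47.6284, |v| = √((-0.67)² + 4.75² + 0.69² + 2.82² + (-0.38)²) = √(0.4489 + 22.5625 + 0.4761 + 7.9524 + 0.1444) = √31.5843.
cos θ = (u·v)/(|u||v|) = 19.1673/(√47.6284·√31.5843) ≈ 0.4942
Cosine distance = 1 - cos θ ≈ 1 - 0.4942 = 0.5058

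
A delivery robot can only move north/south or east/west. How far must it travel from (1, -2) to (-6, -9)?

Σ|x_i - y_i| = |1 - (-6)| + |-2 - (-9)| = 7 + 7 = 14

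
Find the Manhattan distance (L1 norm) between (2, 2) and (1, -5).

Σ|x_i - y_i| = |2 - 1| + |2 - (-5)| = 1 + 7 = 8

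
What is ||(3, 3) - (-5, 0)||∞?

max(|x_i - y_i|) = max(|3 - (-5)|, |3 - 0|) = max(8, 3) = 8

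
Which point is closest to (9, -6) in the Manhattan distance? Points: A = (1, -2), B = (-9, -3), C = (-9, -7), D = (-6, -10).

Distances: d(A) = 12, d(B) = 21, d(C) = 19, d(D) = 19. Nearest: A = (1, -2) with distance 12.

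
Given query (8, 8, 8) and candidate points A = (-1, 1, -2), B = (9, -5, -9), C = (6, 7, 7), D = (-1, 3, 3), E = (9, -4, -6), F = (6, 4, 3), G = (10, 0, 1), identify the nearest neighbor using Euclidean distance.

Distances: d(A) ≈ 15.1658, d(B) ≈ 21.4243, d(C) ≈ 2.4495, d(D) ≈ 11.4455, d(E) ≈ 18.4662, d(F) ≈ 6.7082, d(G) ≈ 10.8167. Nearest: C = (6, 7, 7) with distance 2.4495.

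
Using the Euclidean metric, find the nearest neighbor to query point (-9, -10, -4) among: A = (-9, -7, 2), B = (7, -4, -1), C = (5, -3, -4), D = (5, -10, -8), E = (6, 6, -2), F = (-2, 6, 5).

Distances: d(A) ≈ 6.7082, d(B) ≈ 17.3494, d(C) ≈ 15.6525, d(D) ≈ 14.5602, d(E) ≈ 22.0227, d(F) ≈ 19.6469. Nearest: A = (-9, -7, 2) with distance 6.7082.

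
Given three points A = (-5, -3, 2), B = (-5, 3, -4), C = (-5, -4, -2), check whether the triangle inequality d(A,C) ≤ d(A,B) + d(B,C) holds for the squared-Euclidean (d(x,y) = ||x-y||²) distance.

d(A,B) = 0² + 6² + 6² = 72, d(B,C) = 0² + 7² + 2² = 53, d(A,C) = 0² + 1² + 4² = 17.
d(A,C) = 17 ≤ 72 + 53 = 125. Triangle inequality is satisfied.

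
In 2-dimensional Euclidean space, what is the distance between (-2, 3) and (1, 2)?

√(Σ(x_i - y_i)²) = √((-2 - 1)² + (3 - 2)²)
= √((-3)² + 1²) = √(9 + 1) = √10 ≈ 3.1623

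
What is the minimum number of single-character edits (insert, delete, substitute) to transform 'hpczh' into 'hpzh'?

Let D[i][j] be the edit distance between the first i characters of 'hpczh' and the first j characters of 'hpzh', with D[i][0] = i, D[0][j] = j, and D[i][j] = D[i-1][j-1] if the characters match, else 1 + min(D[i-1][j], D[i][j-1], D[i-1][j-1]). Filling the table (rows: prefixes of 'hpczh', columns: prefixes of 'hpzh'):
     ε  h  p  z  h
  ε  0  1  2  3  4
  h  1  0  1  2  3
  p  2  1  0  1  2
  c  3  2  1  1  2
  z  4  3  2  1  2
  h  5  4  3  2  1
The bottom-right entry gives D[5][4] = 1, so no sequence of fewer than 1 edit works. Backtracking through the table gives one optimal edit sequence (1 edit):
  hpczh → hpzh (del c @3)
Edit distance = 1.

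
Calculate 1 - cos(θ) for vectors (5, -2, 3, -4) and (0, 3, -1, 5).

With u = (5, -2, 3, -4), v = (0, 3, -1, 5):
u·v = 5·0 + (-2)·3 + 3·(-1) + (-4)·5 = 0 + (-6) + (-3) + (-20) = -29.
|u| = √(5² + (-2)² + 3² + (-4)²) = √54, |v| = √(0² + 3² + (-1)² + 5²) = √35, so |u||v| = √(54·35) = √1890.
cos θ = (u·v)/(|u||v|) = -29/√1890 ≈ -0.6671
Cosine distance = 1 - cos θ ≈ 1 - (-0.6671) = 1.6671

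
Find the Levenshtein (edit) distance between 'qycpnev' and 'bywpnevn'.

Let D[i][j] be the edit distance between the first i characters of 'qycpnev' and the first j characters of 'bywpnevn', with D[i][0] = i, D[0][j] = j, and D[i][j] = D[i-1][j-1] if the characters match, else 1 + min(D[i-1][j], D[i][j-1], D[i-1][j-1]). Filling the table (rows: prefixes of 'qycpnev', columns: prefixes of 'bywpnevn'):
     ε  b  y  w  p  n  e  v  n
  ε  0  1  2  3  4  5  6  7  8
  q  1  1  2  3  4  5  6  7  8
  y  2  2  1  2  3  4  5  6  7
  c  3  3  2  2  3  4  5  6  7
  p  4  4  3  3  2  3  4  5  6
  n  5  5  4  4  3  2  3  4  5
  e  6  6  5  5  4  3  2  3  4
  v  7  7  6  6  5  4  3  2  3
The bottom-right entry gives D[7][8] = 3, so no sequence of fewer than 3 edits works. Backtracking through the table gives one optimal edit sequence (3 edits):
  qycpnev → bycpnev (sub q→b @1)
  bycpnev → bywpnev (sub c→w @3)
  bywpnev → bywpnevn (ins n @8)
Edit distance = 3.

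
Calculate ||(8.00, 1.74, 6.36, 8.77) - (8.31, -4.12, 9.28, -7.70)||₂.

√(Σ(x_i - y_i)²) = √((8 - 8.31)² + (1.74 - (-4.12))² + (6.36 - 9.28)² + (8.77 - (-7.7))²)
= √((-0.31)² + 5.86² + (-2.92)² + 16.47²) = √(0.0961 + 34.3396 + 8.5264 + 271.2609) = √314.223 ≈ 17.7263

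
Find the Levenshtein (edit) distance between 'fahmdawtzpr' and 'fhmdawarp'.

Let D[i][j] be the edit distance between the first i characters of 'fahmdawtzpr' and the first j characters of 'fhmdawarp', with D[i][0] = i, D[0][j] = j, and D[i][j] = D[i-1][j-1] if the characters match, else 1 + min(D[i-1][j], D[i][j-1], D[i-1][j-1]). Filling the table (rows: prefixes of 'fahmdawtzpr', columns: prefixes of 'fhmdawarp'):
     ε  f  h  m  d  a  w  a  r  p
  ε  0  1  2  3  4  5  6  7  8  9
  f  1  0  1  2  3  4  5  6  7  8
  a  2  1  1  2  3  3  4  5  6  7
  h  3  2  1  2  3  4  4  5  6  7
  m  4  3  2  1  2  3  4  5  6  7
  d  5  4  3  2  1  2  3  4  5  6
  a  6  5  4  3  2  1  2  3  4  5
  w  7  6  5  4  3  2  1  2  3  4
  t  8  7  6  5  4  3  2  2  3  4
  z  9  8  7  6  5  4  3  3  3  4
  p 10  9  8  7  6  5  4  4  4  3
  r 11 10  9  8  7  6  5  5  4  4
The bottom-right entry gives D[11][9] = 4, so no sequence of fewer than 4 edits works. Backtracking through the table gives one optimal edit sequence (4 edits):
  fahmdawtzpr → fhmdawtzpr (del a @2)
  fhmdawtzpr → fhmdawazpr (sub t→a @7)
  fhmdawazpr → fhmdawarpr (sub z→r @8)
  fhmdawarpr → fhmdawarp (del r @10)
Edit distance = 4.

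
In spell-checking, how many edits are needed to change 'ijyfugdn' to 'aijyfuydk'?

Let D[i][j] be the edit distance between the first i characters of 'ijyfugdn' and the first j characters of 'aijyfuydk', with D[i][0] = i, D[0][j] = j, and D[i][j] = D[i-1][j-1] if the characters match, else 1 + min(D[i-1][j], D[i][j-1], D[i-1][j-1]). Filling the table (rows: prefixes of 'ijyfugdn', columns: prefixes of 'aijyfuydk'):
     ε  a  i  j  y  f  u  y  d  k
  ε  0  1  2  3  4  5  6  7  8  9
  i  1  1  1  2  3  4  5  6  7  8
  j  2  2  2  1  2  3  4  5  6  7
  y  3  3  3  2  1  2  3  4  5  6
  f  4  4  4  3  2  1  2  3  4  5
  u  5  5  5  4  3  2  1  2  3  4
  g  6  6  6  5  4  3  2  2  3  4
  d  7  7  7  6  5  4  3  3  2  3
  n  8  8  8  7  6  5  4  4  3  3
The bottom-right entry gives D[8][9] = 3, so no sequence of fewer than 3 edits works. Backtracking through the table gives one optimal edit sequence (3 edits):
  ijyfugdn → aijyfugdn (ins a @1)
  aijyfugdn → aijyfuydn (sub g→y @7)
  aijyfuydn → aijyfuydk (sub n→k @9)
Edit distance = 3.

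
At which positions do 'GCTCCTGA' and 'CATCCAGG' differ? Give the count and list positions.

Differing positions: 1, 2, 6, 8. Hamming distance = 4.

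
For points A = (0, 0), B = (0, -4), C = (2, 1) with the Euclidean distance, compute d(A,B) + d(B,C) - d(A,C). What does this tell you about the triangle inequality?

d(A,B) = √(0² + 4²) = √16 = 4, d(B,C) = √(2² + 5²) = √29 ≈ 5.3852, d(A,C) = √(2² + 1²) = √5 ≈ 2.2361.
d(A,B) + d(B,C) - d(A,C) = 4 + 5.3852 - 2.2361 = 9.3852 - 2.2361 = 7.1491 (to 4 decimal places). This is ≥ 0, so the triangle inequality holds for these points.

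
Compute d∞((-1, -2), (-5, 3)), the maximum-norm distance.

max(|x_i - y_i|) = max(|-1 - (-5)|, |-2 - 3|) = max(4, 5) = 5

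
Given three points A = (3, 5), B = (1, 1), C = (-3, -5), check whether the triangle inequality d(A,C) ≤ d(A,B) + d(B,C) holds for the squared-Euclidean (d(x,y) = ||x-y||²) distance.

d(A,B) = 2² + 4² = 20, d(B,C) = 4² + 6² = 52, d(A,C) = 6² + 10² = 136.
d(A,C) = 136 > 20 + 52 = 72. Triangle inequality is VIOLATED. (Squared-Euclidean is not a metric — this is a counterexample.)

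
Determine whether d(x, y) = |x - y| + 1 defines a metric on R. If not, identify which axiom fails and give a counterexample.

No. d fails identity of indiscernibles (specifically d(x,x) = 0): d(4, 4) = |4 - 4| + 1 = 0 + 1 = 1 ≠ 0.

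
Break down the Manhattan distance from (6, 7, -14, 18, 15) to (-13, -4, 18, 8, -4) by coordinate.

Σ|x_i - y_i| = |6 - (-13)| + |7 - (-4)| + |-14 - 18| + |18 - 8| + |15 - (-4)| = 19 + 11 + 32 + 10 + 19 = 91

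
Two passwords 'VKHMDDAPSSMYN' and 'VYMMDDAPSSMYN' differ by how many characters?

Differing positions: 2, 3. Hamming distance = 2.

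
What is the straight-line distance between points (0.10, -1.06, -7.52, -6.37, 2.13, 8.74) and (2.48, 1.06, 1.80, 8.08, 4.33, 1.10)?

√(Σ(x_i - y_i)²) = √((0.1 - 2.48)² + (-1.06 - 1.06)² + (-7.52 - 1.8)² + (-6.37 - 8.08)² + (2.13 - 4.33)² + (8.74 - 1.1)²)
= √((-2.38)² + (-2.12)² + (-9.32)² + (-14.45)² + (-2.2)² + 7.64²) = √(5.6644 + 4.4944 + 86.8624 + 208.8025 + 4.84 + 58.3696) = √369.0333 ≈ 19.2102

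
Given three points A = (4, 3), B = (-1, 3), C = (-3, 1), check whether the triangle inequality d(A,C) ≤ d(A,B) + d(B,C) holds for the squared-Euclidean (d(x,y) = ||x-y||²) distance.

d(A,B) = 5² + 0² = 25, d(B,C) = 2² + 2² = 8, d(A,C) = 7² + 2² = 53.
d(A,C) = 53 > 25 + 8 = 33. Triangle inequality is VIOLATED. (Squared-Euclidean is not a metric — this is a counterexample.)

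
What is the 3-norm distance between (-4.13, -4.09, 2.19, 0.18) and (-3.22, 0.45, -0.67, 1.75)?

(Σ|x_i - y_i|^3)^(1/3) = (|-4.13 - (-3.22)|^3 + |-4.09 - 0.45|^3 + |2.19 - (-0.67)|^3 + |0.18 - 1.75|^3)^(1/3)
= (0.91^3 + 4.54^3 + 2.86^3 + 1.57^3)^(1/3) ≈ (0.7536 + 93.5767 + 23.3937 + 3.8699)^(1/3) = (121.5939)^(1/3) ≈ 4.9542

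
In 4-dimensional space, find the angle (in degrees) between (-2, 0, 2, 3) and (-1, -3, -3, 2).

With u = (-2, 0, 2, 3), v = (-1, -3, -3, 2):
u·v = (-2)·(-1) + 0·(-3) + 2·(-3) + 3·2 = 2 + 0 + (-6) + 6 = 2.
|u| = √((-2)² + 0² + 2² + 3²) = √17, |v| = √((-1)² + (-3)² + (-3)² + 2²) = √23, so |u||v| = √(17·23) = √391.
cos θ = (u·v)/(|u||v|) = 2/√391 ≈ 0.101144
θ = arccos(0.101144) ≈ 84.19°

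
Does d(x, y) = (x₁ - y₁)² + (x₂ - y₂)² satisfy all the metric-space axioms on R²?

No. The squared Euclidean distance fails the triangle inequality. Counterexample: x = (0, 0), y = (1, 4), z = (2, 8). d(x,z) = 2² + 8² = 68, but d(x,y) + d(y,z) = (1² + 4²) + (1² + 4²) = 17 + 17 = 34. Since 68 > 34, the triangle inequality is violated. (Note: √d, the ordinary Euclidean distance, IS a metric.)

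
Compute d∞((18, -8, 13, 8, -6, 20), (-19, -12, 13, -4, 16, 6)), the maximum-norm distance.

max(|x_i - y_i|) = max(|18 - (-19)|, |-8 - (-12)|, |13 - 13|, |8 - (-4)|, |-6 - 16|, |20 - 6|) = max(37, 4, 0, 12, 22, 14) = 37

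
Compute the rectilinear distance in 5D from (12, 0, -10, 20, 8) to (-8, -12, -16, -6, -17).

Σ|x_i - y_i| = |12 - (-8)| + |0 - (-12)| + |-10 - (-16)| + |20 - (-6)| + |8 - (-17)| = 20 + 12 + 6 + 26 + 25 = 89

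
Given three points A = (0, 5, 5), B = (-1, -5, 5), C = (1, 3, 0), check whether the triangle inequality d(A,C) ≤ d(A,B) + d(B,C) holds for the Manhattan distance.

d(A,B) = 1 + 10 + 0 = 11, d(B,C) = 2 + 8 + 5 = 15, d(A,C) = 1 + 2 + 5 = 8.
d(A,C) = 8 ≤ 11 + 15 = 26. Triangle inequality is satisfied.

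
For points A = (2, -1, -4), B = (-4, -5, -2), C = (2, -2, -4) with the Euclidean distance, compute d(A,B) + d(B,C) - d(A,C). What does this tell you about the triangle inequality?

d(A,B) = √(6² + 4² + 2²) = √56 ≈ 7.4833, d(B,C) = √(6² + 3² + 2²) = √49 = 7, d(A,C) = √(0² + 1² + 0²) = √1 = 1.
d(A,B) + d(B,C) - d(A,C) = 7.4833 + 7 - 1 = 14.4833 - 1 = 13.4833 (to 4 decimal places). This is ≥ 0, so the triangle inequality holds for these points.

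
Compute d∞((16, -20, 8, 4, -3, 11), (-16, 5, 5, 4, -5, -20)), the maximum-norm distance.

max(|x_i - y_i|) = max(|16 - (-16)|, |-20 - 5|, |8 - 5|, |4 - 4|, |-3 - (-5)|, |11 - (-20)|) = max(32, 25, 3, 0, 2, 31) = 32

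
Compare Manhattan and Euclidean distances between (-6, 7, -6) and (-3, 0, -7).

L1 = |-6 - (-3)| + |7 - 0| + |-6 - (-7)| = 3 + 7 + 1 = 11
L2 = √(3² + 7² + 1²) = √59 ≈ 7.6811
L1 ≥ L2 always (equality iff movement is along one axis); L1 > L2 here.
Ratio L1/L2 = 11/√59 ≈ 1.4321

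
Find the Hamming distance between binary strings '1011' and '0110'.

Differing positions: 1, 2, 4. Hamming distance = 3.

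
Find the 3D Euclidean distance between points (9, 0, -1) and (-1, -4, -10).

√(Σ(x_i - y_i)²) = √((9 - (-1))² + (0 - (-4))² + (-1 - (-10))²)
= √(10² + 4² + 9²) = √(100 + 16 + 81) = √197 ≈ 14.0357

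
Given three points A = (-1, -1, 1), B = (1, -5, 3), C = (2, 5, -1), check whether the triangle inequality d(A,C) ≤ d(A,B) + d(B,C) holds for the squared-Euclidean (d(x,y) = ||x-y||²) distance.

d(A,B) = 2² + 4² + 2² = 24, d(B,C) = 1² + 10² + 4² = 117, d(A,C) = 3² + 6² + 2² = 49.
d(A,C) = 49 ≤ 24 + 117 = 141. Triangle inequality is satisfied.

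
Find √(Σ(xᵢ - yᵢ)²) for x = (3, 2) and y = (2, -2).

√(Σ(x_i - y_i)²) = √((3 - 2)² + (2 - (-2))²)
= √(1² + 4²) = √(1 + 16) = √17 ≈ 4.1231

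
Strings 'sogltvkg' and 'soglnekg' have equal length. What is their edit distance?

Let D[i][j] be the edit distance between the first i characters of 'sogltvkg' and the first j characters of 'soglnekg', with D[i][0] = i, D[0][j] = j, and D[i][j] = D[i-1][j-1] if the characters match, else 1 + min(D[i-1][j], D[i][j-1], D[i-1][j-1]). Filling the table (rows: prefixes of 'sogltvkg', columns: prefixes of 'soglnekg'):
     ε  s  o  g  l  n  e  k  g
  ε  0  1  2  3  4  5  6  7  8
  s  1  0  1  2  3  4  5  6  7
  o  2  1  0  1  2  3  4  5  6
  g  3  2  1  0  1  2  3  4  5
  l  4  3  2  1  0  1  2  3  4
  t  5  4  3  2  1  1  2  3  4
  v  6  5  4  3  2  2  2  3  4
  k  7  6  5  4  3  3  3  2  3
  g  8  7  6  5  4  4  4  3  2
The bottom-right entry gives D[8][8] = 2, so no sequence of fewer than 2 edits works. Backtracking through the table gives one optimal edit sequence (2 edits):
  sogltvkg → soglnvkg (sub t→n @5)
  soglnvkg → soglnekg (sub v→e @6)
Edit distance = 2.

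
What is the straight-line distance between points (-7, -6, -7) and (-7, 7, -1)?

√(Σ(x_i - y_i)²) = √((-7 - (-7))² + (-6 - 7)² + (-7 - (-1))²)
= √(0² + (-13)² + (-6)²) = √(0 + 169 + 36) = √205 ≈ 14.3178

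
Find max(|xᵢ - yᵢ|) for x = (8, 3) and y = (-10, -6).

max(|x_i - y_i|) = max(|8 - (-10)|, |3 - (-6)|) = max(18, 9) = 18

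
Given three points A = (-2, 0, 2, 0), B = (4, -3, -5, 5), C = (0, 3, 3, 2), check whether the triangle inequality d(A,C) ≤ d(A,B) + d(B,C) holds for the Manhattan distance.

d(A,B) = 6 + 3 + 7 + 5 = 21, d(B,C) = 4 + 6 + 8 + 3 = 21, d(A,C) = 2 + 3 + 1 + 2 = 8.
d(A,C) = 8 ≤ 21 + 21 = 42. Triangle inequality is satisfied.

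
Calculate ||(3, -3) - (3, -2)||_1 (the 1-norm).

Σ|x_i - y_i| = |3 - 3| + |-3 - (-2)| = 0 + 1 = 1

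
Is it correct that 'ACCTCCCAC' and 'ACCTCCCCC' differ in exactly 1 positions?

Differing positions: 8. Hamming distance = 1, so the claim is true.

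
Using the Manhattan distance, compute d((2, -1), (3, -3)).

Σ|x_i - y_i| = |2 - 3| + |-1 - (-3)| = 1 + 2 = 3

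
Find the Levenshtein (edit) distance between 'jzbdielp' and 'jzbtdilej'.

Let D[i][j] be the edit distance between the first i characters of 'jzbdielp' and the first j characters of 'jzbtdilej', with D[i][0] = i, D[0][j] = j, and D[i][j] = D[i-1][j-1] if the characters match, else 1 + min(D[i-1][j], D[i][j-1], D[i-1][j-1]). Filling the table (rows: prefixes of 'jzbdielp', columns: prefixes of 'jzbtdilej'):
     ε  j  z  b  t  d  i  l  e  j
  ε  0  1  2  3  4  5  6  7  8  9
  j  1  0  1  2  3  4  5  6  7  8
  z  2  1  0  1  2  3  4  5  6  7
  b  3  2  1  0  1  2  3  4  5  6
  d  4  3  2  1  1  1  2  3  4  5
  i  5  4  3  2  2  2  1  2  3  4
  e  6  5  4  3  3  3  2  2  2  3
  l  7  6  5  4  4  4  3  2  3  3
  p  8  7  6  5  5  5  4  3  3  4
The bottom-right entry gives D[8][9] = 4, so no sequence of fewer than 4 edits works. Backtracking through the table gives one optimal edit sequence (4 edits):
  jzbdielp → jzbtdielp (ins t @4)
  jzbtdielp → jzbtdillp (sub e→l @7)
  jzbtdillp → jzbtdilep (sub l→e @8)
  jzbtdilep → jzbtdilej (sub p→j @9)
Edit distance = 4.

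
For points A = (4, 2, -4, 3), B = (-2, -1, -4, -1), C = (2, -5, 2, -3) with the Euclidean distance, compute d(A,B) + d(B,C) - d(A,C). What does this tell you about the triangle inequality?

d(A,B) = √(6² + 3² + 0² + 4²) = √61 ≈ 7.8102, d(B,C) = √(4² + 4² + 6² + 2²) = √72 ≈ 8.4853, d(A,C) = √(2² + 7² + 6² + 6²) = √125 ≈ 11.1803.
d(A,B) + d(B,C) - d(A,C) = 7.8102 + 8.4853 - 11.1803 = 16.2955 - 11.1803 = 5.1152 (to 4 decimal places). This is ≥ 0, so the triangle inequality holds for these points.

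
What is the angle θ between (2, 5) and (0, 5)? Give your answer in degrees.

With u = (2, 5), v = (0, 5):
u·v = 2·0 + 5·5 = 0 + 25 = 25.
|u| = √(2² + 5²) = √29, |v| = √(0² + 5²) = √25, so |u||v| = √(29·25) = √725.
cos θ = (u·v)/(|u||v|) = 25/√725 ≈ 0.928477
θ = arccos(0.928477) ≈ 21.8°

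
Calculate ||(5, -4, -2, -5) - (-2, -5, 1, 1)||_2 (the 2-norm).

(Σ|x_i - y_i|^2)^(1/2) = (|5 - (-2)|^2 + |-4 - (-5)|^2 + |-2 - 1|^2 + |-5 - 1|^2)^(1/2)
= (7^2 + 1^2 + 3^2 + 6^2)^(1/2) = (49 + 1 + 9 + 36)^(1/2) = (95)^(1/2) ≈ 9.7468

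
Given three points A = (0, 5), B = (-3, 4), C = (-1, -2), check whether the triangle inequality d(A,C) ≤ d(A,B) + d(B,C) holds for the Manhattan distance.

d(A,B) = 3 + 1 = 4, d(B,C) = 2 + 6 = 8, d(A,C) = 1 + 7 = 8.
d(A,C) = 8 ≤ 4 + 8 = 12. Triangle inequality is satisfied.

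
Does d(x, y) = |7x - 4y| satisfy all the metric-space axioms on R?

No. d fails symmetry: d(7, 6) = |7·7 - 4·6| = |25| = 25, but d(6, 7) = |7·6 - 4·7| = |14| = 14. Since 25 ≠ 14, d(x,y) ≠ d(y,x) in general.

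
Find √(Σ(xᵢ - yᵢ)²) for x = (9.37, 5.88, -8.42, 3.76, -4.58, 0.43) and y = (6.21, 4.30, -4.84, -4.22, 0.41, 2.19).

√(Σ(x_i - y_i)²) = √((9.37 - 6.21)² + (5.88 - 4.3)² + (-8.42 - (-4.84))² + (3.76 - (-4.22))² + (-4.58 - 0.41)² + (0.43 - 2.19)²)
= √(3.16² + 1.58² + (-3.58)² + 7.98² + (-4.99)² + (-1.76)²) = √(9.9856 + 2.4964 + 12.8164 + 63.6804 + 24.9001 + 3.0976) = √116.9765 ≈ 10.8156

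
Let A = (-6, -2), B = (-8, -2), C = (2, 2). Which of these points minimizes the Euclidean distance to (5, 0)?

Distances: d(A) ≈ 11.1803, d(B) ≈ 13.1529, d(C) ≈ 3.6056. Nearest: C = (2, 2) with distance 3.6056.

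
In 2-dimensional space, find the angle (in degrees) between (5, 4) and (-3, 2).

With u = (5, 4), v = (-3, 2):
u·v = 5·(-3) + 4·2 = (-15) + 8 = -7.
|u| = √(5² + 4²) = √41, |v| = √((-3)² + 2²) = √13, so |u||v| = √(41·13) = √533.
cos θ = (u·v)/(|u||v|) = -7/√533 ≈ -0.303204
θ = arccos(-0.303204) ≈ 107.65°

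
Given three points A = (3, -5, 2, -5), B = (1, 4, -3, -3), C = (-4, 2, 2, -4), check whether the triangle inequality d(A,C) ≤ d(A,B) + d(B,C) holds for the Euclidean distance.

d(A,B) = √(2² + 9² + 5² + 2²) = √114 ≈ 10.6771, d(B,C) = √(5² + 2² + 5² + 1²) = √55 ≈ 7.4162, d(A,C) = √(7² + 7² + 0² + 1²) = √99 ≈ 9.9499.
d(A,C) ≈ 9.9499 ≤ 10.6771 + 7.4162 = 18.0933. Triangle inequality is satisfied.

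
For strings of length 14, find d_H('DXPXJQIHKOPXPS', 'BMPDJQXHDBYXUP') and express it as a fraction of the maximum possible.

Differing positions: 1, 2, 4, 7, 9, 10, 11, 13, 14. Hamming distance = 9. The maximum possible Hamming distance for length-14 strings is 14, so d_H/14 = 9/14 ≈ 0.6429.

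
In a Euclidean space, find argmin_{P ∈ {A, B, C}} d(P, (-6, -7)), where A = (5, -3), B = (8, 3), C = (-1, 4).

Distances: d(A) ≈ 11.7047, d(B) ≈ 17.2047, d(C) ≈ 12.083. Nearest: A = (5, -3) with distance 11.7047.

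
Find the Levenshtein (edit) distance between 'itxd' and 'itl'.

Let D[i][j] be the edit distance between the first i characters of 'itxd' and the first j characters of 'itl', with D[i][0] = i, D[0][j] = j, and D[i][j] = D[i-1][j-1] if the characters match, else 1 + min(D[i-1][j], D[i][j-1], D[i-1][j-1]). Filling the table (rows: prefixes of 'itxd', columns: prefixes of 'itl'):
     ε  i  t  l
  ε  0  1  2  3
  i  1  0  1  2
  t  2  1  0  1
  x  3  2  1  1
  d  4  3  2  2
The bottom-right entry gives D[4][3] = 2, so no sequence of fewer than 2 edits works. Backtracking through the table gives one optimal edit sequence (2 edits):
  itxd → itd (del x @3)
  itd → itl (sub d→l @3)
Edit distance = 2.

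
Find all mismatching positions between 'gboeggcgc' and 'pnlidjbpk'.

Differing positions: 1, 2, 3, 4, 5, 6, 7, 8, 9. Hamming distance = 9.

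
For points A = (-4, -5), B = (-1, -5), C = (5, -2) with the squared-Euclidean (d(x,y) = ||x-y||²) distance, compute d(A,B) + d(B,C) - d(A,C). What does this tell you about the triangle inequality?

d(A,B) = 3² + 0² = 9, d(B,C) = 6² + 3² = 45, d(A,C) = 9² + 3² = 90.
d(A,B) + d(B,C) - d(A,C) = 9 + 45 - 90 = 54 - 90 = -36. This is < 0, so the triangle inequality FAILS for these points (squared-Euclidean is not a metric).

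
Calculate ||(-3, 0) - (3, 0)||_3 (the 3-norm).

(Σ|x_i - y_i|^3)^(1/3) = (|-3 - 3|^3 + |0 - 0|^3)^(1/3)
= (6^3 + 0^3)^(1/3) = (216 + 0)^(1/3) = (216)^(1/3) = 6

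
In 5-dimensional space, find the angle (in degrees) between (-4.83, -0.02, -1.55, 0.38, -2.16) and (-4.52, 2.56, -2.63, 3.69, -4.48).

With u = (-4.83, -0.02, -1.55, 0.38, -2.16), v = (-4.52, 2.56, -2.63, 3.69, -4.48):
u·v = (-4.83)·(-4.52) + (-0.02)·2.56 + (-1.55)·(-2.63) + 0.38·3.69 + (-2.16)·(-4.48) = 21.8316 + (-0.0512) + 4.0765 + 1.4022 + 9.6768 = 36.9359.
|u| = √((-4.83)² + (-0.02)² + (-1.55)² + 0.38² + (-2.16)²) = √(23.3289 + 0.0004 + 2.4025 + 0.1444 + 4.6656) = √30.5418, |v| = √((-4.52)² + 2.56² + (-2.63)² + 3.69² + (-4.48)²) = √(20.4304 + 6.5536 + 6.9169 + 13.6161 + 20.0704) = √67.5874.
cos θ = (u·v)/(|u||v|) = 36.9359/(√30.5418·√67.5874) ≈ 0.812959
θ = arccos(0.812959) ≈ 35.61°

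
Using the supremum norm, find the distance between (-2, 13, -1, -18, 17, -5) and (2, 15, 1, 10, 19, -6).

max(|x_i - y_i|) = max(|-2 - 2|, |13 - 15|, |-1 - 1|, |-18 - 10|, |17 - 19|, |-5 - (-6)|) = max(4, 2, 2, 28, 2, 1) = 28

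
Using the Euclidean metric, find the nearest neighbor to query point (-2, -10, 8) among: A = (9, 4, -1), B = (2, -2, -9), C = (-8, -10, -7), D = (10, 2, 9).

Distances: d(A) ≈ 19.9499, d(B) ≈ 19.2094, d(C) ≈ 16.1555, d(D) = 17. Nearest: C = (-8, -10, -7) with distance 16.1555.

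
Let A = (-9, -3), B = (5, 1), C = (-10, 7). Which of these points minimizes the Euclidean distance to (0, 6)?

Distances: d(A) ≈ 12.7279, d(B) ≈ 7.0711, d(C) ≈ 10.0499. Nearest: B = (5, 1) with distance 7.0711.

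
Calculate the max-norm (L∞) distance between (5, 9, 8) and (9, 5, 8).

max(|x_i - y_i|) = max(|5 - 9|, |9 - 5|, |8 - 8|) = max(4, 4, 0) = 4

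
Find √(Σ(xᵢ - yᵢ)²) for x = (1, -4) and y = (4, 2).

√(Σ(x_i - y_i)²) = √((1 - 4)² + (-4 - 2)²)
= √((-3)² + (-6)²) = √(9 + 36) = √45 ≈ 6.7082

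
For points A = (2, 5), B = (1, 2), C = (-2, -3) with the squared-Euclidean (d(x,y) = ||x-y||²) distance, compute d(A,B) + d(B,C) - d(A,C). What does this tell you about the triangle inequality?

d(A,B) = 1² + 3² = 10, d(B,C) = 3² + 5² = 34, d(A,C) = 4² + 8² = 80.
d(A,B) + d(B,C) - d(A,C) = 10 + 34 - 80 = 44 - 80 = -36. This is < 0, so the triangle inequality FAILS for these points (squared-Euclidean is not a metric).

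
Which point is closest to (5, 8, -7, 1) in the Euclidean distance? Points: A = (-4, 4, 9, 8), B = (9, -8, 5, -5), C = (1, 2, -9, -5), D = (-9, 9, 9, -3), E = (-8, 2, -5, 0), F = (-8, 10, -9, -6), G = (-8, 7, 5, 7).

Distances: d(A) ≈ 20.0499, d(B) ≈ 21.2603, d(C) ≈ 9.5917, d(D) ≈ 21.6564, d(E) ≈ 14.4914, d(F) ≈ 15.0333, d(G) ≈ 18.7083. Nearest: C = (1, 2, -9, -5) with distance 9.5917.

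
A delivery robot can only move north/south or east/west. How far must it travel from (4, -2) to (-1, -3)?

Σ|x_i - y_i| = |4 - (-1)| + |-2 - (-3)| = 5 + 1 = 6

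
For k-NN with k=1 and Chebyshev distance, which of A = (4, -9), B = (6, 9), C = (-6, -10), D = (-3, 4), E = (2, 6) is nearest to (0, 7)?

Distances: d(A) = 16, d(B) = 6, d(C) = 17, d(D) = 3, d(E) = 2. Nearest: E = (2, 6) with distance 2.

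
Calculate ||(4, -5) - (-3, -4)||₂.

√(Σ(x_i - y_i)²) = √((4 - (-3))² + (-5 - (-4))²)
= √(7² + (-1)²) = √(49 + 1) = √50 ≈ 7.0711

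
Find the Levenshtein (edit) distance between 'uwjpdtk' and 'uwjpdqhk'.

Let D[i][j] be the edit distance between the first i characters of 'uwjpdtk' and the first j characters of 'uwjpdqhk', with D[i][0] = i, D[0][j] = j, and D[i][j] = D[i-1][j-1] if the characters match, else 1 + min(D[i-1][j], D[i][j-1], D[i-1][j-1]). Filling the table (rows: prefixes of 'uwjpdtk', columns: prefixes of 'uwjpdqhk'):
     ε  u  w  j  p  d  q  h  k
  ε  0  1  2  3  4  5  6  7  8
  u  1  0  1  2  3  4  5  6  7
  w  2  1  0  1  2  3  4  5  6
  j  3  2  1  0  1  2  3  4  5
  p  4  3  2  1  0  1  2  3  4
  d  5  4  3  2  1  0  1  2  3
  t  6  5  4  3  2  1  1  2  3
  k  7  6  5  4  3  2  2  2  2
The bottom-right entry gives D[7][8] = 2, so no sequence of fewer than 2 edits works. Backtracking through the table gives one optimal edit sequence (2 edits):
  uwjpdtk → uwjpdqtk (ins q @6)
  uwjpdqtk → uwjpdqhk (sub t→h @7)
Edit distance = 2.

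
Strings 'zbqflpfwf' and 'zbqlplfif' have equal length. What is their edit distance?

Let D[i][j] be the edit distance between the first i characters of 'zbqflpfwf' and the first j characters of 'zbqlplfif', with D[i][0] = i, D[0][j] = j, and D[i][j] = D[i-1][j-1] if the characters match, else 1 + min(D[i-1][j], D[i][j-1], D[i-1][j-1]). Filling the table (rows: prefixes of 'zbqflpfwf', columns: prefixes of 'zbqlplfif'):
     ε  z  b  q  l  p  l  f  i  f
  ε  0  1  2  3  4  5  6  7  8  9
  z  1  0  1  2  3  4  5  6  7  8
  b  2  1  0  1  2  3  4  5  6  7
  q  3  2  1  0  1  2  3  4  5  6
  f  4  3  2  1  1  2  3  3  4  5
  l  5  4  3  2  1  2  2  3  4  5
  p  6  5  4  3  2  1  2  3  4  5
  f  7  6  5  4  3  2  2  2  3  4
  w  8  7  6  5  4  3  3  3  3  4
  f  9  8  7  6  5  4  4  3  4  3
The bottom-right entry gives D[9][9] = 3, so no sequence of fewer than 3 edits works. Backtracking through the table gives one optimal edit sequence (3 edits):
  zbqflpfwf → zbqlpfwf (del f @4)
  zbqlpfwf → zbqlplfwf (ins l @6)
  zbqlplfwf → zbqlplfif (sub w→i @8)
Edit distance = 3.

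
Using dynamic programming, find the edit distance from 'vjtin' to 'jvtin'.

Let D[i][j] be the edit distance between the first i characters of 'vjtin' and the first j characters of 'jvtin', with D[i][0] = i, D[0][j] = j, and D[i][j] = D[i-1][j-1] if the characters match, else 1 + min(D[i-1][j], D[i][j-1], D[i-1][j-1]). Filling the table (rows: prefixes of 'vjtin', columns: prefixes of 'jvtin'):
     ε  j  v  t  i  n
  ε  0  1  2  3  4  5
  v  1  1  1  2  3  4
  j  2  1  2  2  3  4
  t  3  2  2  2  3  4
  i  4  3  3  3  2  3
  n  5  4  4  4  3  2
The bottom-right entry gives D[5][5] = 2, so no sequence of fewer than 2 edits works. Backtracking through the table gives one optimal edit sequence (2 edits):
  vjtin → jjtin (sub v→j @1)
  jjtin → jvtin (sub j→v @2)
Edit distance = 2.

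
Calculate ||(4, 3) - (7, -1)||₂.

√(Σ(x_i - y_i)²) = √((4 - 7)² + (3 - (-1))²)
= √((-3)² + 4²) = √(9 + 16) = √25 = 5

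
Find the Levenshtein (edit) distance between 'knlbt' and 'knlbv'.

Let D[i][j] be the edit distance between the first i characters of 'knlbt' and the first j characters of 'knlbv', with D[i][0] = i, D[0][j] = j, and D[i][j] = D[i-1][j-1] if the characters match, else 1 + min(D[i-1][j], D[i][j-1], D[i-1][j-1]). Filling the table (rows: prefixes of 'knlbt', columns: prefixes of 'knlbv'):
     ε  k  n  l  b  v
  ε  0  1  2  3  4  5
  k  1  0  1  2  3  4
  n  2  1  0  1  2  3
  l  3  2  1  0  1  2
  b  4  3  2  1  0  1
  t  5  4  3  2  1  1
The bottom-right entry gives D[5][5] = 1, so no sequence of fewer than 1 edit works. Backtracking through the table gives one optimal edit sequence (1 edit):
  knlbt → knlbv (sub t→v @5)
Edit distance = 1.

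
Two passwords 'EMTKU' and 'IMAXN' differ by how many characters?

Differing positions: 1, 3, 4, 5. Hamming distance = 4.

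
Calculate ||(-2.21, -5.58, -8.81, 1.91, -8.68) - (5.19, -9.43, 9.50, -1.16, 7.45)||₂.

√(Σ(x_i - y_i)²) = √((-2.21 - 5.19)² + (-5.58 - (-9.43))² + (-8.81 - 9.5)² + (1.91 - (-1.16))² + (-8.68 - 7.45)²)
= √((-7.4)² + 3.85² + (-18.31)² + 3.07² + (-16.13)²) = √(54.76 + 14.8225 + 335.2561 + 9.4249 + 260.1769) = √674.4404 ≈ 25.97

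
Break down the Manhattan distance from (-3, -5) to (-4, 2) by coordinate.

Σ|x_i - y_i| = |-3 - (-4)| + |-5 - 2| = 1 + 7 = 8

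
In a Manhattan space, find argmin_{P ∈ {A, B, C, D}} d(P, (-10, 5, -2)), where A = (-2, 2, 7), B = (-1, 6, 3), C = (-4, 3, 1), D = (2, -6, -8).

Distances: d(A) = 20, d(B) = 15, d(C) = 11, d(D) = 29. Nearest: C = (-4, 3, 1) with distance 11.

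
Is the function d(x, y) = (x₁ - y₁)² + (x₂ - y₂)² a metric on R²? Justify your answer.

No. The squared Euclidean distance fails the triangle inequality. Counterexample: x = (0, 0), y = (3, 5), z = (6, 10). d(x,z) = 6² + 10² = 136, but d(x,y) + d(y,z) = (3² + 5²) + (3² + 5²) = 34 + 34 = 68. Since 136 > 68, the triangle inequality is violated. (Note: √d, the ordinary Euclidean distance, IS a metric.)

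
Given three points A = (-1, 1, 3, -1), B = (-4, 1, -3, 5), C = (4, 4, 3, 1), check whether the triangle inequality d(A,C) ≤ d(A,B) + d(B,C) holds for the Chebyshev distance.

d(A,B) = max(3, 0, 6, 6) = 6, d(B,C) = max(8, 3, 6, 4) = 8, d(A,C) = max(5, 3, 0, 2) = 5.
d(A,C) = 5 ≤ 6 + 8 = 14. Triangle inequality is satisfied.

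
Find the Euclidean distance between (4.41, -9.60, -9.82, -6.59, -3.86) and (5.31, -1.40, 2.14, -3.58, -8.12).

√(Σ(x_i - y_i)²) = √((4.41 - 5.31)² + (-9.6 - (-1.4))² + (-9.82 - 2.14)² + (-6.59 - (-3.58))² + (-3.86 - (-8.12))²)
= √((-0.9)² + (-8.2)² + (-11.96)² + (-3.01)² + 4.26²) = √(0.81 + 67.24 + 143.0416 + 9.0601 + 18.1476) = √238.2993 ≈ 15.4369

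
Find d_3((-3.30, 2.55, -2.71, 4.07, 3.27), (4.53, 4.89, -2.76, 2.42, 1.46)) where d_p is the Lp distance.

(Σ|x_i - y_i|^3)^(1/3) = (|-3.3 - 4.53|^3 + |2.55 - 4.89|^3 + |-2.71 - (-2.76)|^3 + |4.07 - 2.42|^3 + |3.27 - 1.46|^3)^(1/3)
= (7.83^3 + 2.34^3 + 0.05^3 + 1.65^3 + 1.81^3)^(1/3) ≈ (480.0487 + 12.8129 + 0.0001 + 4.4921 + 5.9297)^(1/3) = (503.2835)^(1/3) ≈ 7.9543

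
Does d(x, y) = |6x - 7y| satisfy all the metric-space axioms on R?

No. d fails symmetry: d(7, 9) = |6·7 - 7·9| = |-21| = 21, but d(9, 7) = |6·9 - 7·7| = |5| = 5. Since 21 ≠ 5, d(x,y) ≠ d(y,x) in general.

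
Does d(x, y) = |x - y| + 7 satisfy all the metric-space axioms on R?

No. d fails identity of indiscernibles (specifically d(x,x) = 0): d(-2, -2) = |-2 - (-2)| + 7 = 0 + 7 = 7 ≠ 0.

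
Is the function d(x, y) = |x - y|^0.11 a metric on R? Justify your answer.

Yes. With 0 < p = 0.11 ≤ 1, d(x,y) = |x-y|^0.11 is a metric on R. Non-negativity and symmetry are immediate; |x-y|^0.11 = 0 ⟺ |x-y| = 0 ⟺ x = y. For the triangle inequality, the function t ↦ t^0.11 is subadditive on [0,∞) when p ≤ 1, so |x-z|^0.11 ≤ (|x-y| + |y-z|)^0.11 ≤ |x-y|^0.11 + |y-z|^0.11.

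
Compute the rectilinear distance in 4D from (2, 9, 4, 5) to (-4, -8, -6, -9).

Σ|x_i - y_i| = |2 - (-4)| + |9 - (-8)| + |4 - (-6)| + |5 - (-9)| = 6 + 17 + 10 + 14 = 47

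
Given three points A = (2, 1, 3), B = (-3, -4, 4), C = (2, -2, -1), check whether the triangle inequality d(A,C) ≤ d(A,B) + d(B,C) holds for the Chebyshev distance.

d(A,B) = max(5, 5, 1) = 5, d(B,C) = max(5, 2, 5) = 5, d(A,C) = max(0, 3, 4) = 4.
d(A,C) = 4 ≤ 5 + 5 = 10. Triangle inequality is satisfied.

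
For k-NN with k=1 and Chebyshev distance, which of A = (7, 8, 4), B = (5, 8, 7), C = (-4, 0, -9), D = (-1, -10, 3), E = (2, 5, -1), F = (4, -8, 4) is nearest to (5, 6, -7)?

Distances: d(A) = 11, d(B) = 14, d(C) = 9, d(D) = 16, d(E) = 6, d(F) = 14. Nearest: E = (2, 5, -1) with distance 6.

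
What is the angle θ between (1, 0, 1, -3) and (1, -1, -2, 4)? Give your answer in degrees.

With u = (1, 0, 1, -3), v = (1, -1, -2, 4):
u·v = 1·1 + 0·(-1) + 1·(-2) + (-3)·4 = 1 + 0 + (-2) + (-12) = -13.
|u| = √(1² + 0² + 1² + (-3)²) = √11, |v| = √(1² + (-1)² + (-2)² + 4²) = √22, so |u||v| = √(11·22) = √242.
cos θ = (u·v)/(|u||v|) = -13/√242 ≈ -0.835672
θ = arccos(-0.835672) ≈ 146.69°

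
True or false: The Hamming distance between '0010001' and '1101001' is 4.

Differing positions: 1, 2, 3, 4. Hamming distance = 4, so the claim is true.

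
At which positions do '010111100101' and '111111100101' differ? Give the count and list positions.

Differing positions: 1, 3. Hamming distance = 2.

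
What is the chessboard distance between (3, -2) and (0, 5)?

max(|x_i - y_i|) = max(|3 - 0|, |-2 - 5|) = max(3, 7) = 7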